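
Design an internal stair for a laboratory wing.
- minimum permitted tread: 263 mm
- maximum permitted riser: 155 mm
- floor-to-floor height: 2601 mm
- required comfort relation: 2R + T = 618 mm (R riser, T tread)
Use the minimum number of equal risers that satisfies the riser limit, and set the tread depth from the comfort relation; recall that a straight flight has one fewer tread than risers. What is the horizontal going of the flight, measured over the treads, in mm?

4992 mm

⌈2601/155⌉ = 17 risers.
R = 2601 ÷ 17 = 153 mm.
Tread T = 618 − 2 × 153 = 312 mm (≥ 263 mm).
17 risers give 16 treads; going = 16 × 312 = 4992 mm.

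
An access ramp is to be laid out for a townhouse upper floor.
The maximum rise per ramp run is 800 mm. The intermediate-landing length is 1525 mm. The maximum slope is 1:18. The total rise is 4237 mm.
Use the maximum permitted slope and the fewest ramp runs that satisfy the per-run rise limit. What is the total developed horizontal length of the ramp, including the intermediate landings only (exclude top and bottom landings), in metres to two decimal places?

⌈4237/800⌉ = 6 ramp runs. That means 5 intermediate landings.
Ramp run (horizontal) at 1:18: 4237 × 18 = 76266 mm.
5 intermediate landings contribute 5 × 1525 = 7625 mm.
Total developed length = 76266 + 7625 = 83891 mm.
= 83.89 m.

83.89 m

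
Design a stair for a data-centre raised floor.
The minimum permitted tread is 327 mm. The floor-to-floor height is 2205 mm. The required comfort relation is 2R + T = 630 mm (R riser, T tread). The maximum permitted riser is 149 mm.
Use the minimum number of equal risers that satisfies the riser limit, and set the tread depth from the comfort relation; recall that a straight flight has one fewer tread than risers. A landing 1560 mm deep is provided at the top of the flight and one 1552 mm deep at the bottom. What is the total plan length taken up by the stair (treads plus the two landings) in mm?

7816 mm

2205 / 149 = 14.80, so 15 risers are needed.
Each riser is 2205/15 = 147 mm (≤ 149 mm).
From 2R + T = 630: T = 630 − 294 = 336 mm.
15 risers give 14 treads; going = 14 × 336 = 4704 mm.
Enclosure = 4704 + 1560 + 1552 = 7816 mm.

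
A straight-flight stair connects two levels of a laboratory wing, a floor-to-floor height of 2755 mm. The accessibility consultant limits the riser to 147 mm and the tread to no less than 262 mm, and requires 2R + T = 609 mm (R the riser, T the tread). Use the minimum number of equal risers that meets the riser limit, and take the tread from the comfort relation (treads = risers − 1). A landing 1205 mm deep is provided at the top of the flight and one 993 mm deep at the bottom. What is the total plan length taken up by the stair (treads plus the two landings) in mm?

2755 / 147 = 18.741 → round up to 19 risers.
Riser R = 2755 / 19 = 145 mm, within the 147 mm limit.
T = 609 − 2·145 = 319 mm, which satisfies the 262 mm minimum.
Treads = 19 − 1 = 18; going = 18 × 319 = 5742 mm.
Add landings: 5742 + 1205 + 993 = 7940 mm.

7940 mm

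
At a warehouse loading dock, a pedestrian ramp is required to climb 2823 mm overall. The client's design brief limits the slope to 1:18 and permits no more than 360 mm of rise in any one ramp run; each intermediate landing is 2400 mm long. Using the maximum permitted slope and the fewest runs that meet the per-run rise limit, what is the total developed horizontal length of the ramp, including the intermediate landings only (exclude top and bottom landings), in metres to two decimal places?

67.61 m

⌈2823/360⌉ = 8 ramp runs. That means 7 intermediate landings.
Ramp run (horizontal) at 1:18: 2823 × 18 = 50814 mm.
Intermediate landings: 7 × 2400 = 16800 mm.
Developed length = 50814 + 16800 = 67614 mm.
= 67.61 m.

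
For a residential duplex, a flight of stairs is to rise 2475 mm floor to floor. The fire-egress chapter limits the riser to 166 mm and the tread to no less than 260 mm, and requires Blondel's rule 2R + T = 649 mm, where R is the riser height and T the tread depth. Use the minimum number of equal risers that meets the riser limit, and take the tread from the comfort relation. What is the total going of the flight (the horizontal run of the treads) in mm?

4466 mm

⌈2475/166⌉ = 15 risers.
Riser R = 2475 / 15 = 165 mm, within the 166 mm limit.
From 2R + T = 649: T = 649 − 330 = 319 mm.
Going = (15 − 1) × 319 = 4466 mm.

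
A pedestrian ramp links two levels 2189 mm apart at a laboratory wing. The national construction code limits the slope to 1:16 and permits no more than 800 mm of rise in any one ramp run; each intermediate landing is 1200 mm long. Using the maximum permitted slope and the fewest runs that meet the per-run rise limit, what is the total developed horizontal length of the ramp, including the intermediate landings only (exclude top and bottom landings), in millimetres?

37424 mm

At most 800 each: 2189/800 = 2.74, giving 3 ramp runs. That means 2 intermediate landings.
Ramp run (horizontal) at 1:16: 2189 × 16 = 35024 mm.
Intermediate landings: 2 × 1200 = 2400 mm.
Total developed length = 35024 + 2400 = 37424 mm.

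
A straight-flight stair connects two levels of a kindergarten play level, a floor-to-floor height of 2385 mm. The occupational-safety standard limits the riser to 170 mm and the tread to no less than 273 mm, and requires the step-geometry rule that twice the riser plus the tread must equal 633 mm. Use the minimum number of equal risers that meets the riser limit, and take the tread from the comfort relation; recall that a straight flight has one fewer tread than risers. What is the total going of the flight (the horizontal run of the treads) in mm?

2385 / 170 = 14.029 → round up to 15 risers.
Each riser is 2385/15 = 159 mm (≤ 170 mm).
Tread T = 633 − 2 × 159 = 315 mm (≥ 273 mm).
Treads = 15 − 1 = 14; going = 14 × 315 = 4410 mm.

4410 mm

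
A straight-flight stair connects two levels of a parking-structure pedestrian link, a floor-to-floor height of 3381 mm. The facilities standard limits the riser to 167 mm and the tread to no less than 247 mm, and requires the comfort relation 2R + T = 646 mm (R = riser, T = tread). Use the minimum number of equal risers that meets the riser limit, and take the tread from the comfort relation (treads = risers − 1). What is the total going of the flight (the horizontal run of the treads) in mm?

6480 mm

At most 167 each: 3381/167 = 20.25, giving 21 risers.
Riser R = 3381 / 21 = 161 mm, within the 167 mm limit.
Tread T = 646 − 2 × 161 = 324 mm (≥ 247 mm).
Treads = 21 − 1 = 20; going = 20 × 324 = 6480 mm.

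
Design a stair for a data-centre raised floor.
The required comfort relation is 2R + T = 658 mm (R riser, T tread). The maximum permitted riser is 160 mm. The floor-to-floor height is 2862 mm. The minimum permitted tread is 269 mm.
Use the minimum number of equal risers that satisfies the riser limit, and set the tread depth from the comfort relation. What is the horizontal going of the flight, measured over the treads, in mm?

2862 / 160 = 17.89, so 18 risers are needed.
Each riser is 2862/18 = 159 mm (≤ 160 mm).
From 2R + T = 658: T = 658 − 318 = 340 mm.
Going = (18 − 1) × 340 = 5780 mm.

5780 mm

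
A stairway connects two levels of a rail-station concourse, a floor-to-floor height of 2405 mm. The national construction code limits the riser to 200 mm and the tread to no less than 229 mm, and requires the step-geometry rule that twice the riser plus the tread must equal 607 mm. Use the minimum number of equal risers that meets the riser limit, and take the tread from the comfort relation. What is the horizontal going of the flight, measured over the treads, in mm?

2844 mm

⌈2405/200⌉ = 13 risers.
Riser R = 2405 / 13 = 185 mm, within the 200 mm limit.
T = 607 − 2·185 = 237 mm, which satisfies the 229 mm minimum.
Treads = 13 − 1 = 12; going = 12 × 237 = 2844 mm.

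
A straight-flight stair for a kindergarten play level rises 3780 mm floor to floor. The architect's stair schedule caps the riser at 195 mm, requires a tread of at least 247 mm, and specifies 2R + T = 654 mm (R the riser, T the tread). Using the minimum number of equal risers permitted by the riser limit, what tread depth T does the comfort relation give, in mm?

⌈3780/195⌉ = 20 risers.
Riser R = 3780 / 20 = 189 mm, within the 195 mm limit.
From 2R + T = 654: T = 654 − 378 = 276 mm.

276 mm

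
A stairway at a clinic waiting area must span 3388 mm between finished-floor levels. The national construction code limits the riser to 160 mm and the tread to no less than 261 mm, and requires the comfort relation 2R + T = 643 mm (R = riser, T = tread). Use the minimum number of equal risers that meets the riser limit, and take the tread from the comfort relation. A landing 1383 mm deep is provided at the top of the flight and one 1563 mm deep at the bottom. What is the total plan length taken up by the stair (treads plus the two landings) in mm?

⌈3388/160⌉ = 22 risers.
Riser R = 3388 / 22 = 154 mm, within the 160 mm limit.
From 2R + T = 643: T = 643 − 308 = 335 mm.
22 risers give 21 treads; going = 21 × 335 = 7035 mm.
Add landings: 7035 + 1383 + 1563 = 9981 mm.

9981 mm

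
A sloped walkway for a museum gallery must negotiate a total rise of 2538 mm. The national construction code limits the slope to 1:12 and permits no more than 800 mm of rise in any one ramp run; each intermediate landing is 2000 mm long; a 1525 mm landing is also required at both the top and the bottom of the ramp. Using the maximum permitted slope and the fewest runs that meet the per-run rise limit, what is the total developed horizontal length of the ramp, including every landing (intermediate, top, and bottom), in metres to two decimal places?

39.51 m

2538 / 800 = 3.17, so 4 ramp runs are needed. That means 3 intermediate landings.
Horizontal run for 2538 mm of rise at 1:12 is 2538 × 12 = 30456 mm.
Intermediate landings: 3 × 2000 = 6000 mm.
Top and bottom landings: 2 × 1525 = 3050 mm.
Total = 30456 + 6000 + 3050 = 39506 mm.
= 39.51 m.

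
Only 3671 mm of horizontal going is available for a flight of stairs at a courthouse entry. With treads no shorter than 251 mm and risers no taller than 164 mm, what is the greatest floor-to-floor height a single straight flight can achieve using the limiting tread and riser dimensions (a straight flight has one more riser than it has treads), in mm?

2460 mm

Treads that fit: ⌊3671 / 251⌋ = 14.
Risers = treads + 1 = 15.
Maximum height = 15 × 164 = 2460 mm.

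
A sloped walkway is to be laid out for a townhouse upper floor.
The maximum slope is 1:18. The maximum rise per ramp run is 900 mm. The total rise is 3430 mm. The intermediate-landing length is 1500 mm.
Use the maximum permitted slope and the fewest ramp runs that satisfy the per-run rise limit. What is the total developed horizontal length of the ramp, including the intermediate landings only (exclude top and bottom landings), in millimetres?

66240 mm

⌈3430/900⌉ = 4 ramp runs. That means 3 intermediate landings.
Horizontal run for 3430 mm of rise at 1:18 is 3430 × 18 = 61740 mm.
Intermediate landings: 3 × 1500 = 4500 mm.
Total developed length = 61740 + 4500 = 66240 mm.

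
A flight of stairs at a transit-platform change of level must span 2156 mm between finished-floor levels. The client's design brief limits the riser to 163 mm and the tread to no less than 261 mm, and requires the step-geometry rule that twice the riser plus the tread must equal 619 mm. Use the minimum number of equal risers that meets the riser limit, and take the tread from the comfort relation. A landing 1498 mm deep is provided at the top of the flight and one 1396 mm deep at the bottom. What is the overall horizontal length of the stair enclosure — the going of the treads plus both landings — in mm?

6937 mm

2156 / 163 = 13.23, so 14 risers are needed.
R = 2156 ÷ 14 = 154 mm.
T = 619 − 2·154 = 311 mm, which satisfies the 261 mm minimum.
Treads = 14 − 1 = 13; going = 13 × 311 = 4043 mm.
Add landings: 4043 + 1498 + 1396 = 6937 mm.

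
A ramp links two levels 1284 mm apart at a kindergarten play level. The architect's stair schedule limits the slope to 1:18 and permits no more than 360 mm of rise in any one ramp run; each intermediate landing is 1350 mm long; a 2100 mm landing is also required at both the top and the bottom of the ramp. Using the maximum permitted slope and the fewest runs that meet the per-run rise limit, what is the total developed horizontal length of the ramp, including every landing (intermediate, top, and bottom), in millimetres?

31362 mm

1284 / 360 = 3.567 → round up to 4 ramp runs. That means 3 intermediate landings.
Horizontal run for 1284 mm of rise at 1:18 is 1284 × 18 = 23112 mm.
Intermediate landings: 3 × 1350 = 4050 mm.
Top and bottom landings: 2 × 2100 = 4200 mm.
Total = 23112 + 4050 + 4200 = 31362 mm.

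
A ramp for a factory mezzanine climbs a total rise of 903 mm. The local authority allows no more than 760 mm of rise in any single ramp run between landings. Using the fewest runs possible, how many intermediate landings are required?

⌈903/760⌉ = 2 ramp runs.
2 runs are separated by 1 intermediate landings.

1 intermediate landings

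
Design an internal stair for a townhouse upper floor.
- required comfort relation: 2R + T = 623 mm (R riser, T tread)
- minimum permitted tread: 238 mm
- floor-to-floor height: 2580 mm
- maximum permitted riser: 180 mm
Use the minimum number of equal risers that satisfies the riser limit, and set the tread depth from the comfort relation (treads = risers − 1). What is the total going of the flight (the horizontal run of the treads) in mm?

3906 mm

2580 / 180 = 14.333 → round up to 15 risers.
Riser R = 2580 / 15 = 172 mm, within the 180 mm limit.
T = 623 − 2·172 = 279 mm, which satisfies the 238 mm minimum.
15 risers give 14 treads; going = 14 × 279 = 3906 mm.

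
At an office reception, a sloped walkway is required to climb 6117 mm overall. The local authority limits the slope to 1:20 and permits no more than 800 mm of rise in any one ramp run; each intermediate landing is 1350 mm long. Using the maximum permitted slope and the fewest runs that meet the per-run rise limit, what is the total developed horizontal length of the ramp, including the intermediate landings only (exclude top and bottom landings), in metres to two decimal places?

131.79 m

⌈6117/800⌉ = 8 ramp runs. That means 7 intermediate landings.
Horizontal run for 6117 mm of rise at 1:20 is 6117 × 20 = 122340 mm.
Intermediate landings: 7 × 1350 = 9450 mm.
Total developed length = 122340 + 9450 = 131790 mm.
= 131.79 m.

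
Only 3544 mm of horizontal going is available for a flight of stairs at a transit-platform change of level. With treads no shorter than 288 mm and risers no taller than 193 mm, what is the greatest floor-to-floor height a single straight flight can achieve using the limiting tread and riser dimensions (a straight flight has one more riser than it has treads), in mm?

3544 / 288 = 12.31, so 12 treads fit.
Risers = treads + 1 = 13.
Maximum height = 13 × 193 = 2509 mm.

2509 mm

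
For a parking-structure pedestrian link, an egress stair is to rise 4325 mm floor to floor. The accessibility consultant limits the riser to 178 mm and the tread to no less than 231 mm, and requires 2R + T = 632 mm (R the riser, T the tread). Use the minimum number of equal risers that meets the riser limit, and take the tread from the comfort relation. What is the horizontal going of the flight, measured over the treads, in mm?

4325 / 178 = 24.30, so 25 risers are needed.
Riser R = 4325 / 25 = 173 mm, within the 178 mm limit.
Tread T = 632 − 2 × 173 = 286 mm (≥ 231 mm).
Going = (25 − 1) × 286 = 6864 mm.

6864 mm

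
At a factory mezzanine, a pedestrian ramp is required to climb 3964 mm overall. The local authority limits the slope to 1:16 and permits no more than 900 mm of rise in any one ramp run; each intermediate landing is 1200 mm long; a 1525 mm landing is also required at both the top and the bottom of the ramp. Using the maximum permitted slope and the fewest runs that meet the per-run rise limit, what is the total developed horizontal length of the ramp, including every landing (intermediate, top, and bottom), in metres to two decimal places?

71.27 m

3964 / 900 = 4.40, so 5 ramp runs are needed. That means 4 intermediate landings.
Ramp run (horizontal) at 1:16: 3964 × 16 = 63424 mm.
4 intermediate landings contribute 4 × 1200 = 4800 mm.
Top and bottom landings: 2 × 1525 = 3050 mm.
Total = 63424 + 4800 + 3050 = 71274 mm.
= 71.27 m.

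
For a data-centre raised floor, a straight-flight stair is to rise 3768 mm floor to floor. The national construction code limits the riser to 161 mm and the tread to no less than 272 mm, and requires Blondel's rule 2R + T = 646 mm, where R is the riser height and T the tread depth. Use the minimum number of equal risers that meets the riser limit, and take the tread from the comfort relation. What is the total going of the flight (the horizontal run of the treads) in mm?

3768 / 161 = 23.40, so 24 risers are needed.
Riser R = 3768 / 24 = 157 mm, within the 161 mm limit.
Tread T = 646 − 2 × 157 = 332 mm (≥ 272 mm).
Going = (24 − 1) × 332 = 7636 mm.

7636 mm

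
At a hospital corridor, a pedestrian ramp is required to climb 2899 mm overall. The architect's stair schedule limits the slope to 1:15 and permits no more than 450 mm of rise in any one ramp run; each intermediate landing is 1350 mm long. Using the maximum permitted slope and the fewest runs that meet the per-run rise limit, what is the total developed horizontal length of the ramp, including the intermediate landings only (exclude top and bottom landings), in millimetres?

At most 450 each: 2899/450 = 6.44, giving 7 ramp runs. That means 6 intermediate landings.
Horizontal run for 2899 mm of rise at 1:15 is 2899 × 15 = 43485 mm.
Intermediate landings: 6 × 1350 = 8100 mm.
Developed length = 43485 + 8100 = 51585 mm.

51585 mm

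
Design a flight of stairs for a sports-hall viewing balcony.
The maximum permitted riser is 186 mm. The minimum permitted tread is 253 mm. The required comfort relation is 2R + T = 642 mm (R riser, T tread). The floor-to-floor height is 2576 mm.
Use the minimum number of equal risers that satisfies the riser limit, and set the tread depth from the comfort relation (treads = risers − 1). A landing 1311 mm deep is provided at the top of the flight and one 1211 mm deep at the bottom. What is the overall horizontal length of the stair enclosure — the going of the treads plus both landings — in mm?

6084 mm

2576 / 186 = 13.849 → round up to 14 risers.
Riser R = 2576 / 14 = 184 mm, within the 186 mm limit.
From 2R + T = 642: T = 642 − 368 = 274 mm.
14 risers give 13 treads; going = 13 × 274 = 3562 mm.
Enclosure = 3562 + 1311 + 1211 = 6084 mm.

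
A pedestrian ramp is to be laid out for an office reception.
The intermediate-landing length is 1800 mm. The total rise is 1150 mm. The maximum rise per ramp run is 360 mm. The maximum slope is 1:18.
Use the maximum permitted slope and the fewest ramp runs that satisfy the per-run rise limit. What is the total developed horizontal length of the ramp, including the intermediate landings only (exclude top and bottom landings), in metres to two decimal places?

At most 360 each: 1150/360 = 3.19, giving 4 ramp runs. That means 3 intermediate landings.
Ramp run (horizontal) at 1:18: 1150 × 18 = 20700 mm.
3 intermediate landings contribute 3 × 1800 = 5400 mm.
Developed length = 20700 + 5400 = 26100 mm.
= 26.10 m.

26.10 m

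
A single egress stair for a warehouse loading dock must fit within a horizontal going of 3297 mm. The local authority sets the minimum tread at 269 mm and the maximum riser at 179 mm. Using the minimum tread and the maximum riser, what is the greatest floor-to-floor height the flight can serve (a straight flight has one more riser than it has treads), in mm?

3297 / 269 = 12.26, so 12 treads fit.
Risers = treads + 1 = 13.
Maximum height = 13 × 179 = 2327 mm.

2327 mm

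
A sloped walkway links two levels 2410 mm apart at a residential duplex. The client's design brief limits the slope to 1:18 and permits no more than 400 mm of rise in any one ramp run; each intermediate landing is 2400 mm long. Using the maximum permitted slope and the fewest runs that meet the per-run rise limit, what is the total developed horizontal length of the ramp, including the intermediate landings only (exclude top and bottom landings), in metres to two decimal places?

2410 / 400 = 6.03, so 7 ramp runs are needed. That means 6 intermediate landings.
Horizontal run for 2410 mm of rise at 1:18 is 2410 × 18 = 43380 mm.
6 intermediate landings contribute 6 × 2400 = 14400 mm.
Total developed length = 43380 + 14400 = 57780 mm.
= 57.78 m.

57.78 m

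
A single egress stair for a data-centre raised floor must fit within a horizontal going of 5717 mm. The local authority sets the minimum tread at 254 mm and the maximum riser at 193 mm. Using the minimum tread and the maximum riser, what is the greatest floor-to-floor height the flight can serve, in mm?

4439 mm

5717 / 254 = 22.51, so 22 treads fit.
Risers = treads + 1 = 23.
Maximum height = 23 × 193 = 4439 mm.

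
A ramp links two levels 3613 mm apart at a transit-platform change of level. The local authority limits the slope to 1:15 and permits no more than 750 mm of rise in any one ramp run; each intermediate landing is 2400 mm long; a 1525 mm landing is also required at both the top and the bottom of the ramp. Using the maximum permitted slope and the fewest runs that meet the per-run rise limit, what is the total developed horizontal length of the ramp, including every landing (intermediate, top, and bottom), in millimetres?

3613 / 750 = 4.82, so 5 ramp runs are needed. That means 4 intermediate landings.
Ramp run (horizontal) at 1:15: 3613 × 15 = 54195 mm.
Intermediate landings: 4 × 2400 = 9600 mm.
Top and bottom landings: 2 × 1525 = 3050 mm.
Total = 54195 + 9600 + 3050 = 66845 mm.

66845 mm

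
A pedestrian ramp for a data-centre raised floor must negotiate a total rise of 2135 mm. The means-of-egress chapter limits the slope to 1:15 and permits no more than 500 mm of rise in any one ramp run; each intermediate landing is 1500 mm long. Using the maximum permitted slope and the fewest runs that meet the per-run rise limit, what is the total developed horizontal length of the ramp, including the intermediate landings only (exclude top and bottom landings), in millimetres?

38025 mm

2135 / 500 = 4.27, so 5 ramp runs are needed. That means 4 intermediate landings.
Ramp run (horizontal) at 1:15: 2135 × 15 = 32025 mm.
4 intermediate landings contribute 4 × 1500 = 6000 mm.
Total developed length = 32025 + 6000 = 38025 mm.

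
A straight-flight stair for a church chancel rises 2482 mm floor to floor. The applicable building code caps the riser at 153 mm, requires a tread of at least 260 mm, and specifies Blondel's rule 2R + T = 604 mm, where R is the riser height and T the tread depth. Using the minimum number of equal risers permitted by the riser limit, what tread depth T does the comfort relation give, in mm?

2482 / 153 = 16.222 → round up to 17 risers.
Riser R = 2482 / 17 = 146 mm, within the 153 mm limit.
Tread T = 604 − 2 × 146 = 312 mm (≥ 260 mm).

312 mm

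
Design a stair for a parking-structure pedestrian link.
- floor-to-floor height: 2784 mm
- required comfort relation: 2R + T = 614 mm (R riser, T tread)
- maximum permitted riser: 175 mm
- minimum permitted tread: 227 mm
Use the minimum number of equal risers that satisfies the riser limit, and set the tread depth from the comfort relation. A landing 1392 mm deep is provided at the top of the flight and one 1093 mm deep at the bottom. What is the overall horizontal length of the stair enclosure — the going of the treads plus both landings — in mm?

6475 mm

2784 / 175 = 15.909 → round up to 16 risers.
Each riser is 2784/16 = 174 mm (≤ 175 mm).
T = 614 − 2·174 = 266 mm, which satisfies the 227 mm minimum.
Going = (16 − 1) × 266 = 3990 mm.
Add landings: 3990 + 1392 + 1093 = 6475 mm.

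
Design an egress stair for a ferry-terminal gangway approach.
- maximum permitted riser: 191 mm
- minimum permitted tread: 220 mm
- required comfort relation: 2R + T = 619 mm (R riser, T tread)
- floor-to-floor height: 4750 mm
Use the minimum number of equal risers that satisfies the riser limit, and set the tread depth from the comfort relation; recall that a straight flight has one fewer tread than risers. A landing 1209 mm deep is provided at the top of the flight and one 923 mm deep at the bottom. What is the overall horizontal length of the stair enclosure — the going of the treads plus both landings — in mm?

4750 / 191 = 24.869 → round up to 25 risers.
Each riser is 4750/25 = 190 mm (≤ 191 mm).
T = 619 − 2·190 = 239 mm, which satisfies the 220 mm minimum.
Going = (25 − 1) × 239 = 5736 mm.
Add landings: 5736 + 1209 + 923 = 7868 mm.

7868 mm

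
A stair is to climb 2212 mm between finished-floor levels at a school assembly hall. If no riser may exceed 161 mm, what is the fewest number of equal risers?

14 risers

⌈2212/161⌉ = 14 risers.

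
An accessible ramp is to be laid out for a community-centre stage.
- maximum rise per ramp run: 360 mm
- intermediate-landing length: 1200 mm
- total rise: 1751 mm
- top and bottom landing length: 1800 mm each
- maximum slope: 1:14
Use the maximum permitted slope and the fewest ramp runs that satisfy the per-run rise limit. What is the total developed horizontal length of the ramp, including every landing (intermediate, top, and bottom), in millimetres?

32914 mm

⌈1751/360⌉ = 5 ramp runs. That means 4 intermediate landings.
Ramp run (horizontal) at 1:14: 1751 × 14 = 24514 mm.
Intermediate landings: 4 × 1200 = 4800 mm.
Top and bottom landings: 2 × 1800 = 3600 mm.
Total = 24514 + 4800 + 3600 = 32914 mm.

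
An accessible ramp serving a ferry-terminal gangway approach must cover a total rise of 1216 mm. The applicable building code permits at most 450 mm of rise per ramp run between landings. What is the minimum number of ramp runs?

⌈1216/450⌉ = 3 ramp runs.

3 runs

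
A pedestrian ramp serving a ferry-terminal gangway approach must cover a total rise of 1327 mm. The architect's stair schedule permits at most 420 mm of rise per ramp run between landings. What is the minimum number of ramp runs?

4 runs

⌈1327/420⌉ = 4 ramp runs.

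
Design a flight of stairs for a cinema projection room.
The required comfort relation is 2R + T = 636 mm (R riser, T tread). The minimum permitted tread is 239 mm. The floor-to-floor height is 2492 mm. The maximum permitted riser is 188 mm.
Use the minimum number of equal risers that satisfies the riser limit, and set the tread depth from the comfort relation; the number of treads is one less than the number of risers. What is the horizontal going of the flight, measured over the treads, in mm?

⌈2492/188⌉ = 14 risers.
Each riser is 2492/14 = 178 mm (≤ 188 mm).
Tread T = 636 − 2 × 178 = 280 mm (≥ 239 mm).
14 risers give 13 treads; going = 13 × 280 = 3640 mm.

3640 mm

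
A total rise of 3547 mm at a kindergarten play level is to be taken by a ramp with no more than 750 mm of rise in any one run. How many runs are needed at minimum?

5 runs

⌈3547/750⌉ = 5 ramp runs.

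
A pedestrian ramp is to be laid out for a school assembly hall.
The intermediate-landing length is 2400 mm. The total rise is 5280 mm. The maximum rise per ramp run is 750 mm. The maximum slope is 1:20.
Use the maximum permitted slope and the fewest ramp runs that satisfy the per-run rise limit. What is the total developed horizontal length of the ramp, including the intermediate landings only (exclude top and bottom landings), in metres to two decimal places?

5280 / 750 = 7.04, so 8 ramp runs are needed. That means 7 intermediate landings.
Ramp run (horizontal) at 1:20: 5280 × 20 = 105600 mm.
Intermediate landings: 7 × 2400 = 16800 mm.
Developed length = 105600 + 16800 = 122400 mm.
= 122.40 m.

122.40 m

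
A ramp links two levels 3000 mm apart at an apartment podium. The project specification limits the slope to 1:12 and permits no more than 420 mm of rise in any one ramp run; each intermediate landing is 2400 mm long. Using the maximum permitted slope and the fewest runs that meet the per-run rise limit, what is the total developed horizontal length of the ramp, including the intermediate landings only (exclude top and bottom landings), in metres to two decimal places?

52.80 m

3000 / 420 = 7.143 → round up to 8 ramp runs. That means 7 intermediate landings.
Ramp run (horizontal) at 1:12: 3000 × 12 = 36000 mm.
7 intermediate landings contribute 7 × 2400 = 16800 mm.
Total developed length = 36000 + 16800 = 52800 mm.
= 52.80 m.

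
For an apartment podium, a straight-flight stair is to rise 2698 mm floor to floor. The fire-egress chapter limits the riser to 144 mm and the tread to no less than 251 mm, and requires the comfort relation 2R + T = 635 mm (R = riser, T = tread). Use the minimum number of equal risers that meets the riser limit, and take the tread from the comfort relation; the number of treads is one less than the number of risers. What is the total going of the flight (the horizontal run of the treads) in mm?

6318 mm

2698 / 144 = 18.736 → round up to 19 risers.
Each riser is 2698/19 = 142 mm (≤ 144 mm).
From 2R + T = 635: T = 635 − 284 = 351 mm.
19 risers give 18 treads; going = 18 × 351 = 6318 mm.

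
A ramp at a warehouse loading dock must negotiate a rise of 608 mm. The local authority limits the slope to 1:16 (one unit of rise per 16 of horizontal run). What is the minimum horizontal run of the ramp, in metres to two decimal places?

At 1:16 the run is 16 × 608 = 9728 mm.
9728 mm = 9.73 m.

9.73 m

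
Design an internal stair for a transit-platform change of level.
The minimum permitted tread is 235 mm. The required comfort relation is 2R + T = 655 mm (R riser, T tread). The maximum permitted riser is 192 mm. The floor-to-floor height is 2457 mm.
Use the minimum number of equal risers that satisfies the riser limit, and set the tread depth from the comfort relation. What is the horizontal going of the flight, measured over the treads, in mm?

3324 mm

At most 192 each: 2457/192 = 12.80, giving 13 risers.
R = 2457 ÷ 13 = 189 mm.
Tread T = 655 − 2 × 189 = 277 mm (≥ 235 mm).
Going = (13 − 1) × 277 = 3324 mm.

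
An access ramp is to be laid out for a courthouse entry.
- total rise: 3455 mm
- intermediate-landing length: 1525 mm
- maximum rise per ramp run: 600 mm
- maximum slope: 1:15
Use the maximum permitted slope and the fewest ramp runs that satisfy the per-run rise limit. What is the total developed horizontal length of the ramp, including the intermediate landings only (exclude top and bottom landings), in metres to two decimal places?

3455 / 600 = 5.758 → round up to 6 ramp runs. That means 5 intermediate landings.
Ramp run (horizontal) at 1:15: 3455 × 15 = 51825 mm.
Intermediate landings: 5 × 1525 = 7625 mm.
Developed length = 51825 + 7625 = 59450 mm.
= 59.45 m.

59.45 m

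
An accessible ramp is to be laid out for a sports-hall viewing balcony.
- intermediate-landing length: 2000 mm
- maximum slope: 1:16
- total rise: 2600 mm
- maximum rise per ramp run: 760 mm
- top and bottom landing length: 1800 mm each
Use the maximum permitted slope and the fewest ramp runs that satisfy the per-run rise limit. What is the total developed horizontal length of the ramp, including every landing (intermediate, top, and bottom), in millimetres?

51200 mm

2600 / 760 = 3.42, so 4 ramp runs are needed. That means 3 intermediate landings.
Ramp run (horizontal) at 1:16: 2600 × 16 = 41600 mm.
Intermediate landings: 3 × 2000 = 6000 mm.
Top and bottom landings: 2 × 1800 = 3600 mm.
Total = 41600 + 6000 + 3600 = 51200 mm.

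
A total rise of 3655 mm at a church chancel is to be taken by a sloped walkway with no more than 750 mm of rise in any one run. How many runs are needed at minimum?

5 runs

3655 / 750 = 4.873 → round up to 5 ramp runs.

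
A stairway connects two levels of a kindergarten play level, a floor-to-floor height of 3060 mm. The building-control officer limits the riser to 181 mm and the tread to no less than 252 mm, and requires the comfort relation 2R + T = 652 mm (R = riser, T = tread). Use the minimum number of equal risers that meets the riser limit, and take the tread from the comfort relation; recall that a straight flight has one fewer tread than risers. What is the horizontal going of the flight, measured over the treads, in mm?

3060 / 181 = 16.91, so 17 risers are needed.
R = 3060 ÷ 17 = 180 mm.
Tread T = 652 − 2 × 180 = 292 mm (≥ 252 mm).
Going = (17 − 1) × 292 = 4672 mm.

4672 mm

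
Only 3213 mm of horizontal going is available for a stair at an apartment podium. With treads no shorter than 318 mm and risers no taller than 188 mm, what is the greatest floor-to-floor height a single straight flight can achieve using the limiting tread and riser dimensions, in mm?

2068 mm

3213 / 318 = 10.10, so 10 treads fit.
Risers = treads + 1 = 11.
Maximum height = 11 × 188 = 2068 mm.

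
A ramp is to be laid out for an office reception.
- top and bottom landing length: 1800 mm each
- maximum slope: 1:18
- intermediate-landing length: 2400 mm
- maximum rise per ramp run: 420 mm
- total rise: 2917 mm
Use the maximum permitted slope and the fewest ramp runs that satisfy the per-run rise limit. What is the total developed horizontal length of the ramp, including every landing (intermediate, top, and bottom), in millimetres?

2917 / 420 = 6.945 → round up to 7 ramp runs. That means 6 intermediate landings.
Horizontal run for 2917 mm of rise at 1:18 is 2917 × 18 = 52506 mm.
Intermediate landings: 6 × 2400 = 14400 mm.
Top and bottom landings: 2 × 1800 = 3600 mm.
Total = 52506 + 14400 + 3600 = 70506 mm.

70506 mm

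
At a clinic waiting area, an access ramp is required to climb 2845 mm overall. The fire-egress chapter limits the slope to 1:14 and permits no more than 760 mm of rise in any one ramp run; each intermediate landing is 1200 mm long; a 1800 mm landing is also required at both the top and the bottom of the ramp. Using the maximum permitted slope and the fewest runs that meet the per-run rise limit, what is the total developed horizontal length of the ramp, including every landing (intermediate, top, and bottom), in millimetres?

At most 760 each: 2845/760 = 3.74, giving 4 ramp runs. That means 3 intermediate landings.
Ramp run (horizontal) at 1:14: 2845 × 14 = 39830 mm.
3 intermediate landings contribute 3 × 1200 = 3600 mm.
Top and bottom landings: 2 × 1800 = 3600 mm.
Total = 39830 + 3600 + 3600 = 47030 mm.

47030 mm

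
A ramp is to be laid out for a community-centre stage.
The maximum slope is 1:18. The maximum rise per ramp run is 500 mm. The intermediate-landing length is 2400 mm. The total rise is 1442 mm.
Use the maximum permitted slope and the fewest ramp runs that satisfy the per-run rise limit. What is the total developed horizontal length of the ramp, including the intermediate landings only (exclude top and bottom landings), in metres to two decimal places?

30.76 m

⌈1442/500⌉ = 3 ramp runs. That means 2 intermediate landings.
Ramp run (horizontal) at 1:18: 1442 × 18 = 25956 mm.
2 intermediate landings contribute 2 × 2400 = 4800 mm.
Total developed length = 25956 + 4800 = 30756 mm.
= 30.76 m.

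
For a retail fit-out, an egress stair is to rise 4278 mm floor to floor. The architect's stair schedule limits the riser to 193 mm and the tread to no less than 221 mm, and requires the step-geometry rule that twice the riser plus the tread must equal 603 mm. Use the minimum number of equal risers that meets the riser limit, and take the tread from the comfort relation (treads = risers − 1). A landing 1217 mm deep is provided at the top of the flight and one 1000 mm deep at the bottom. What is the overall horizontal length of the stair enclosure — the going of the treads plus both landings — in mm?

At most 193 each: 4278/193 = 22.17, giving 23 risers.
Each riser is 4278/23 = 186 mm (≤ 193 mm).
From 2R + T = 603: T = 603 − 372 = 231 mm.
23 risers give 22 treads; going = 22 × 231 = 5082 mm.
Add landings: 5082 + 1217 + 1000 = 7299 mm.

7299 mm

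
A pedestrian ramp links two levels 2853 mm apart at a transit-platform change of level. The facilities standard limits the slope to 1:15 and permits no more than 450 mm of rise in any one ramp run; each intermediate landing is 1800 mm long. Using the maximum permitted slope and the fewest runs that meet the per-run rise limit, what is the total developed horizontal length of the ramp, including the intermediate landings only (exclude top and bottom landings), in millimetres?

At most 450 each: 2853/450 = 6.34, giving 7 ramp runs. That means 6 intermediate landings.
Horizontal run for 2853 mm of rise at 1:15 is 2853 × 15 = 42795 mm.
6 intermediate landings contribute 6 × 1800 = 10800 mm.
Developed length = 42795 + 10800 = 53595 mm.

53595 mm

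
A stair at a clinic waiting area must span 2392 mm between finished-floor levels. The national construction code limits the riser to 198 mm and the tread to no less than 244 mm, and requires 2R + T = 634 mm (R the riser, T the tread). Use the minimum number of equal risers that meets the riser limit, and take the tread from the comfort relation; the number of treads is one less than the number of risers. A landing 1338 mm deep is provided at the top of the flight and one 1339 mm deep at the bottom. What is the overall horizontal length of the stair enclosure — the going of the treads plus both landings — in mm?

5869 mm

2392 / 198 = 12.08, so 13 risers are needed.
R = 2392 ÷ 13 = 184 mm.
T = 634 − 2·184 = 266 mm, which satisfies the 244 mm minimum.
Going = (13 − 1) × 266 = 3192 mm.
Add landings: 3192 + 1338 + 1339 = 5869 mm.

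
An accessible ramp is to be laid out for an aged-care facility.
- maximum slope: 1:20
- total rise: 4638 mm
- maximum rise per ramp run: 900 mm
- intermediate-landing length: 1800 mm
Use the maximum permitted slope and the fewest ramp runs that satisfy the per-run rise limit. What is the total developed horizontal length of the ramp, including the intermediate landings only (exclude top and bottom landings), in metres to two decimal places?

101.76 m

At most 900 each: 4638/900 = 5.15, giving 6 ramp runs. That means 5 intermediate landings.
Horizontal run for 4638 mm of rise at 1:20 is 4638 × 20 = 92760 mm.
Intermediate landings: 5 × 1800 = 9000 mm.
Developed length = 92760 + 9000 = 101760 mm.
= 101.76 m.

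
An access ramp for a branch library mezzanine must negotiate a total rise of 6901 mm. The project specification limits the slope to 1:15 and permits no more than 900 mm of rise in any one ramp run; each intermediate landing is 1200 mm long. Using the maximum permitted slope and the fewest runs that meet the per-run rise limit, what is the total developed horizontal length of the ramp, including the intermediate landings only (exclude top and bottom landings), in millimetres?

111915 mm

⌈6901/900⌉ = 8 ramp runs. That means 7 intermediate landings.
Horizontal run for 6901 mm of rise at 1:15 is 6901 × 15 = 103515 mm.
Intermediate landings: 7 × 1200 = 8400 mm.
Total developed length = 103515 + 8400 = 111915 mm.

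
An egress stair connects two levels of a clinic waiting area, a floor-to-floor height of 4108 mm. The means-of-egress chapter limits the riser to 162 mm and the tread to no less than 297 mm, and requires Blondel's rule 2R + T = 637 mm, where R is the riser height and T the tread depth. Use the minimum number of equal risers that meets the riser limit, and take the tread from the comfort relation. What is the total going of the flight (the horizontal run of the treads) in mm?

8025 mm

4108 / 162 = 25.358 → round up to 26 risers.
R = 4108 ÷ 26 = 158 mm.
T = 637 − 2·158 = 321 mm, which satisfies the 297 mm minimum.
Treads = 26 − 1 = 25; going = 25 × 321 = 8025 mm.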